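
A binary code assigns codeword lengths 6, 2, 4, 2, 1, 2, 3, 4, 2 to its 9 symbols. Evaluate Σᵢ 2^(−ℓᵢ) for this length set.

With common denominator 2^6 = 64: Σ 2^(−ℓᵢ) = 1/64 + 16/64 + 4/64 + 16/64 + 32/64 + 16/64 + 8/64 + 4/64 + 16/64 = 113/64 = 1.765625.

1.765625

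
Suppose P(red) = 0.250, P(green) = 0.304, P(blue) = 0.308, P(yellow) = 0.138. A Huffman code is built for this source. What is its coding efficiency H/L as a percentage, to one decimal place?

Entropy H = −Σ p log₂ p ≈ 1.9398 bits.
Huffman merges: 69/500+1/4→97/250; 38/125+77/250→153/250; 97/250+153/250→1. L = 2 ≈ 2.0000.
Efficiency = H/L = 1.9398/2.0000 = 97.0%.

97.0%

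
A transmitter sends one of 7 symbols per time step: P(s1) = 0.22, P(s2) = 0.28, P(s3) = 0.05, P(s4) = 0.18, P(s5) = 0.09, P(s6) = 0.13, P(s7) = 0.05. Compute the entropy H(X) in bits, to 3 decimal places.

2.568 bits

H = −Σ pᵢ log₂ pᵢ.
−0.22·log₂(0.22) = 0.4806
−0.28·log₂(0.28) = 0.5142
−0.05·log₂(0.05) = 0.2161
−0.18·log₂(0.18) = 0.4453
−0.09·log₂(0.09) = 0.3127
−0.13·log₂(0.13) = 0.3826
−0.05·log₂(0.05) = 0.2161
Sum ≈ 2.5676 → 2.568 bits.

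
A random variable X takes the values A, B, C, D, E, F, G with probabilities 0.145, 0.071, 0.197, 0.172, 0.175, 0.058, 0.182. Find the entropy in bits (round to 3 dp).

H = −Σ pᵢ log₂ pᵢ.
−0.145·log₂(0.145) = 0.4040
−0.071·log₂(0.071) = 0.2709
−0.197·log₂(0.197) = 0.4617
−0.172·log₂(0.172) = 0.4368
−0.175·log₂(0.175) = 0.4401
−0.058·log₂(0.058) = 0.2383
−0.182·log₂(0.182) = 0.4474
Sum ≈ 2.6991 → 2.699 bits.

2.699 bits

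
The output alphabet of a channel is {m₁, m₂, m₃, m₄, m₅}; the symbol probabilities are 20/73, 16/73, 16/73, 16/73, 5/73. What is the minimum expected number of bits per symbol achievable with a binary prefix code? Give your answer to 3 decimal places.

Repeatedly combine the two least-probable nodes; the expected code length is the sum of the merged weights.
merge 5/73 + 16/73 → 21/73
merge 16/73 + 16/73 → 32/73
merge 20/73 + 21/73 → 41/73
merge 32/73 + 41/73 → 1
L = 21/73 + 32/73 + 41/73 + 1 = 167/73 ≈ 2.288 bits/symbol.

2.288 bits/symbol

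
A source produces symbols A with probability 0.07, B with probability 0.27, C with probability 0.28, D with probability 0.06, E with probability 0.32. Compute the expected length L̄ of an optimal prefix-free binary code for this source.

Repeatedly combine the two least-probable nodes; the expected code length is the sum of the merged weights.
merge 3/50 + 7/100 → 13/100
merge 13/100 + 27/100 → 2/5
merge 7/25 + 8/25 → 3/5
merge 2/5 + 3/5 → 1
L = 13/100 + 2/5 + 3/5 + 1 = 213/100 = 2.13 bits/symbol.

2.13 bits/symbol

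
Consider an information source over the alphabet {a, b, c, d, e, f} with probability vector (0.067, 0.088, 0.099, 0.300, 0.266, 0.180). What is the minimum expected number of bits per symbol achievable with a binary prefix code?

2.409 bits/symbol

Repeatedly combine the two least-probable nodes; the expected code length is the sum of the merged weights.
merge 67/1000 + 11/125 → 31/200
merge 99/1000 + 31/200 → 127/500
merge 9/50 + 127/500 → 217/500
merge 133/500 + 3/10 → 283/500
merge 217/500 + 283/500 → 1
L = 31/200 + 127/500 + 217/500 + 283/500 + 1 = 2409/1000 = 2.409 bits/symbol.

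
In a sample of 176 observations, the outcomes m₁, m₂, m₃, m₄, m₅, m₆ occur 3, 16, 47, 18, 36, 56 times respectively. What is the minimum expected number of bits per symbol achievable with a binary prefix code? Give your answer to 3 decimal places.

Probabilities are the counts divided by 176.
Repeatedly combine the two least-probable nodes; the expected code length is the sum of the merged weights.
merge 3/176 + 1/11 → 19/176
merge 9/88 + 19/176 → 37/176
merge 9/44 + 37/176 → 73/176
merge 47/176 + 7/22 → 103/176
merge 73/176 + 103/176 → 1
L = 19/176 + 37/176 + 73/176 + 103/176 + 1 = 51/22 ≈ 2.318 bits/symbol.

2.318 bits/symbol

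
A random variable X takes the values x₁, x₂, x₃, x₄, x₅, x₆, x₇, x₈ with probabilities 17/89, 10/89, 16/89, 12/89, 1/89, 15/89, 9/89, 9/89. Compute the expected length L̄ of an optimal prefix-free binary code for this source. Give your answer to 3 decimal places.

2.921 bits/symbol

Repeatedly combine the two least-probable nodes; the expected code length is the sum of the merged weights.
merge 1/89 + 9/89 → 10/89
merge 9/89 + 10/89 → 19/89
merge 10/89 + 12/89 → 22/89
merge 15/89 + 16/89 → 31/89
merge 17/89 + 19/89 → 36/89
merge 22/89 + 31/89 → 53/89
merge 36/89 + 53/89 → 1
L = 10/89 + 19/89 + 22/89 + 31/89 + 36/89 + 53/89 + 1 = 260/89 ≈ 2.921 bits/symbol.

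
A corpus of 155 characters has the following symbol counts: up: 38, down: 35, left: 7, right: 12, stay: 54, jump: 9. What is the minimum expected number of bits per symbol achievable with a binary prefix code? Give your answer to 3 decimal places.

2.284 bits/symbol

Probabilities are the counts divided by 155.
Repeatedly combine the two least-probable nodes; the expected code length is the sum of the merged weights.
merge 7/155 + 9/155 → 16/155
merge 12/155 + 16/155 → 28/155
merge 28/155 + 7/31 → 63/155
merge 38/155 + 54/155 → 92/155
merge 63/155 + 92/155 → 1
L = 16/155 + 28/155 + 63/155 + 92/155 + 1 = 354/155 ≈ 2.284 bits/symbol.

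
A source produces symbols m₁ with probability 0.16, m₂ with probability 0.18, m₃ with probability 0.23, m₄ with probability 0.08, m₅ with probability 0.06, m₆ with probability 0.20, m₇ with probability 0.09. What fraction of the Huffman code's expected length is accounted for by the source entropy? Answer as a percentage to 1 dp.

98.5%

Entropy H = −Σ p log₂ p ≈ 2.6681 bits.
Huffman merges: 3/50+2/25→7/50; 9/100+7/50→23/100; 4/25+9/50→17/50; 1/5+23/100→43/100; 23/100+17/50→57/100; 43/100+57/100→1. L = 271/100 ≈ 2.7100.
Efficiency = H/L = 2.6681/2.7100 = 98.5%.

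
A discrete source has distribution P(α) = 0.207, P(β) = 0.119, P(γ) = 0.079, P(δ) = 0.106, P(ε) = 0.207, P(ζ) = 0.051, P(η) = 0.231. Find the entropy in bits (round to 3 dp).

2.646 bits

H = −Σ pᵢ log₂ pᵢ.
−0.207·log₂(0.207) = 0.4704
−0.119·log₂(0.119) = 0.3654
−0.079·log₂(0.079) = 0.2893
−0.106·log₂(0.106) = 0.3432
−0.207·log₂(0.207) = 0.4704
−0.051·log₂(0.051) = 0.2190
−0.231·log₂(0.231) = 0.4883
Sum ≈ 2.6460 → 2.646 bits.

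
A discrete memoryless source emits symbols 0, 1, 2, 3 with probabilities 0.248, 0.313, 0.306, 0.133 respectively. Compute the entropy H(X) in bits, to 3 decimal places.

1.933 bits

H = −Σ pᵢ log₂ pᵢ.
−0.248·log₂(0.248) = 0.4989
−0.313·log₂(0.313) = 0.5245
−0.306·log₂(0.306) = 0.5228
−0.133·log₂(0.133) = 0.3871
Sum ≈ 1.9333 → 1.933 bits.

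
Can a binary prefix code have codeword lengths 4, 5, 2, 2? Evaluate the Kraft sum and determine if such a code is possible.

0.59375; yes

With common denominator 2^5 = 32: Σ 2^(−ℓᵢ) = 2/32 + 1/32 + 8/32 + 8/32 = 19/32 = 0.59375.
Kraft's inequality requires Σ ≤ 1; here Σ = 0.59375 ≤ 1, so such a prefix code exists.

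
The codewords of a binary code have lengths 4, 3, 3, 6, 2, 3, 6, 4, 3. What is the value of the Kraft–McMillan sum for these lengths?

With common denominator 2^6 = 64: Σ 2^(−ℓᵢ) = 4/64 + 8/64 + 8/64 + 1/64 + 16/64 + 8/64 + 1/64 + 4/64 + 8/64 = 58/64 = 0.90625.

0.90625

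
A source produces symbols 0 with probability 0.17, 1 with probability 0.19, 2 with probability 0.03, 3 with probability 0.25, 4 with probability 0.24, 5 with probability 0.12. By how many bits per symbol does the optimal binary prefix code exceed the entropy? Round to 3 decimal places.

0.067 bits

Entropy H = −Σ p log₂ p ≈ 2.4028 bits.
Huffman merges: 3/100+3/25→3/20; 3/20+17/100→8/25; 19/100+6/25→43/100; 1/4+8/25→57/100; 43/100+57/100→1. L = 247/100 ≈ 2.4700.
L − H = 2.4700 − 2.4028 = 0.067 bits.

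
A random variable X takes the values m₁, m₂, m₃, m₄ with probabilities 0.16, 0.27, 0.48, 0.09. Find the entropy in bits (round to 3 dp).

1.754 bits

H = −Σ pᵢ log₂ pᵢ.
−0.16·log₂(0.16) = 0.4230
−0.27·log₂(0.27) = 0.5100
−0.48·log₂(0.48) = 0.5083
−0.09·log₂(0.09) = 0.3127
Sum ≈ 1.7540 → 1.754 bits.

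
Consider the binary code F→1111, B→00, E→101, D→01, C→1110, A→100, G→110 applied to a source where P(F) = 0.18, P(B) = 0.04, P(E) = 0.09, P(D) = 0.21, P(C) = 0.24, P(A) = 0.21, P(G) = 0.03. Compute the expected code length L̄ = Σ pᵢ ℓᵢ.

3.17 bits/symbol

L̄ = Σ pᵢ·ℓᵢ = 0.18·4 + 0.04·2 + 0.09·3 + 0.21·2 + 0.24·4 + 0.21·3 + 0.03·3 = 3.17 bits/symbol.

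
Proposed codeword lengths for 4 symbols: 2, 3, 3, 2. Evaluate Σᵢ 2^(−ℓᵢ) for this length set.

0.75

With common denominator 2^3 = 8: Σ 2^(−ℓᵢ) = 2/8 + 1/8 + 1/8 + 2/8 = 6/8 = 0.75.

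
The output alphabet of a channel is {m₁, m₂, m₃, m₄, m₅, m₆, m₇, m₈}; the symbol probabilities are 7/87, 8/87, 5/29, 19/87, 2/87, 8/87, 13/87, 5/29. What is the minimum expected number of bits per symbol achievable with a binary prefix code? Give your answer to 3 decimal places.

Repeatedly combine the two least-probable nodes; the expected code length is the sum of the merged weights.
merge 2/87 + 7/87 → 3/29
merge 8/87 + 8/87 → 16/87
merge 3/29 + 13/87 → 22/87
merge 5/29 + 5/29 → 10/29
merge 16/87 + 19/87 → 35/87
merge 22/87 + 10/29 → 52/87
merge 35/87 + 52/87 → 1
L = 3/29 + 16/87 + 22/87 + 10/29 + 35/87 + 52/87 + 1 = 251/87 ≈ 2.885 bits/symbol.

2.885 bits/symbol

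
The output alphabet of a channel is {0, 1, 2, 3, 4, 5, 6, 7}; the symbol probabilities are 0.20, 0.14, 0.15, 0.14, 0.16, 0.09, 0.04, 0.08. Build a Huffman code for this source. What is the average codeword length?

Repeatedly combine the two least-probable nodes; the expected code length is the sum of the merged weights.
merge 1/25 + 2/25 → 3/25
merge 9/100 + 3/25 → 21/100
merge 7/50 + 7/50 → 7/25
merge 3/20 + 4/25 → 31/100
merge 1/5 + 21/100 → 41/100
merge 7/25 + 31/100 → 59/100
merge 41/100 + 59/100 → 1
L = 3/25 + 21/100 + 7/25 + 31/100 + 41/100 + 59/100 + 1 = 73/25 = 2.92 bits/symbol.

2.92 bits/symbol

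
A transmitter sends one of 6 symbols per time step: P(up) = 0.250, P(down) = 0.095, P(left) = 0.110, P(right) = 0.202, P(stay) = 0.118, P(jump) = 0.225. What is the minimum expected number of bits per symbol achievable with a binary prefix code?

2.525 bits/symbol

Repeatedly combine the two least-probable nodes; the expected code length is the sum of the merged weights.
merge 19/200 + 11/100 → 41/200
merge 59/500 + 101/500 → 8/25
merge 41/200 + 9/40 → 43/100
merge 1/4 + 8/25 → 57/100
merge 43/100 + 57/100 → 1
L = 41/200 + 8/25 + 43/100 + 57/100 + 1 = 101/40 = 2.525 bits/symbol.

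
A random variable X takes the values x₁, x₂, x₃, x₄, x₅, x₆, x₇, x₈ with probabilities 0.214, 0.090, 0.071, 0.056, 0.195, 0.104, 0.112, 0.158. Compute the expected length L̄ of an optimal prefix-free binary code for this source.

Repeatedly combine the two least-probable nodes; the expected code length is the sum of the merged weights.
merge 7/125 + 71/1000 → 127/1000
merge 9/100 + 13/125 → 97/500
merge 14/125 + 127/1000 → 239/1000
merge 79/500 + 97/500 → 44/125
merge 39/200 + 107/500 → 409/1000
merge 239/1000 + 44/125 → 591/1000
merge 409/1000 + 591/1000 → 1
L = 127/1000 + 97/500 + 239/1000 + 44/125 + 409/1000 + 591/1000 + 1 = 364/125 = 2.912 bits/symbol.

2.912 bits/symbol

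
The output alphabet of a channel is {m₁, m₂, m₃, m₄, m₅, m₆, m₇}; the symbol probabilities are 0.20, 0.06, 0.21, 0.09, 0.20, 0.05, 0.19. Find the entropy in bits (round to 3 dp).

H = −Σ pᵢ log₂ pᵢ.
−0.20·log₂(0.20) = 0.4644
−0.06·log₂(0.06) = 0.2435
−0.21·log₂(0.21) = 0.4728
−0.09·log₂(0.09) = 0.3127
−0.20·log₂(0.20) = 0.4644
−0.05·log₂(0.05) = 0.2161
−0.19·log₂(0.19) = 0.4552
Sum ≈ 2.6291 → 2.629 bits.

2.629 bits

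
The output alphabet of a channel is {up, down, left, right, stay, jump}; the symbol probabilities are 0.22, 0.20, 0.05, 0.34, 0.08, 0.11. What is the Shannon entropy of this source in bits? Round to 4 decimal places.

H = −Σ pᵢ log₂ pᵢ.
−0.22·log₂(0.22) = 0.4806
−0.20·log₂(0.20) = 0.4644
−0.05·log₂(0.05) = 0.2161
−0.34·log₂(0.34) = 0.5292
−0.08·log₂(0.08) = 0.2915
−0.11·log₂(0.11) = 0.3503
Sum ≈ 2.3320 → 2.3320 bits.

2.3320 bits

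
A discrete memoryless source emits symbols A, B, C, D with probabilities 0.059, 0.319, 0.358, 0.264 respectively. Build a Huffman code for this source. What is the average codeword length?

1.965 bits/symbol

Repeatedly combine the two least-probable nodes; the expected code length is the sum of the merged weights.
merge 59/1000 + 33/125 → 323/1000
merge 319/1000 + 323/1000 → 321/500
merge 179/500 + 321/500 → 1
L = 323/1000 + 321/500 + 1 = 393/200 = 1.965 bits/symbol.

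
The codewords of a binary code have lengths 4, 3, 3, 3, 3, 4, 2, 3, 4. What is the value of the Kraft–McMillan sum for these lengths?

With common denominator 2^4 = 16: Σ 2^(−ℓᵢ) = 1/16 + 2/16 + 2/16 + 2/16 + 2/16 + 1/16 + 4/16 + 2/16 + 1/16 = 17/16 = 1.0625.

1.0625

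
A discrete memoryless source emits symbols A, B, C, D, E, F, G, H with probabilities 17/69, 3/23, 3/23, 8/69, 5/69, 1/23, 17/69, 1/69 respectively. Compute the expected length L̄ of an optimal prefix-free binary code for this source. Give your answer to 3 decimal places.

2.696 bits/symbol

Repeatedly combine the two least-probable nodes; the expected code length is the sum of the merged weights.
merge 1/69 + 1/23 → 4/69
merge 4/69 + 5/69 → 3/23
merge 8/69 + 3/23 → 17/69
merge 3/23 + 3/23 → 6/23
merge 17/69 + 17/69 → 34/69
merge 17/69 + 6/23 → 35/69
merge 34/69 + 35/69 → 1
L = 4/69 + 3/23 + 17/69 + 6/23 + 34/69 + 35/69 + 1 = 62/23 ≈ 2.696 bits/symbol.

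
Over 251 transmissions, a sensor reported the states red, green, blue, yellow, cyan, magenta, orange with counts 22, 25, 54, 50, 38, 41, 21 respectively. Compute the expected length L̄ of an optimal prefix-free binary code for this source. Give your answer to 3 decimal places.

Probabilities are the counts divided by 251.
Repeatedly combine the two least-probable nodes; the expected code length is the sum of the merged weights.
merge 21/251 + 22/251 → 43/251
merge 25/251 + 38/251 → 63/251
merge 41/251 + 43/251 → 84/251
merge 50/251 + 54/251 → 104/251
merge 63/251 + 84/251 → 147/251
merge 104/251 + 147/251 → 1
L = 43/251 + 63/251 + 84/251 + 104/251 + 147/251 + 1 = 692/251 ≈ 2.757 bits/symbol.

2.757 bits/symbol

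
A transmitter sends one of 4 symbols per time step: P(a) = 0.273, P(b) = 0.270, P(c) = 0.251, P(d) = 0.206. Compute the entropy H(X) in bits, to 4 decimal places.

1.9914 bits

H = −Σ pᵢ log₂ pᵢ.
−0.273·log₂(0.273) = 0.5113
−0.270·log₂(0.270) = 0.5100
−0.251·log₂(0.251) = 0.5006
−0.206·log₂(0.206) = 0.4695
Sum ≈ 1.9914 → 1.9914 bits.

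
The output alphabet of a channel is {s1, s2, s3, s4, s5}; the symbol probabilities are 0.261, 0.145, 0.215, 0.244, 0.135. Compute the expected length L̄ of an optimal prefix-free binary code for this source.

Repeatedly combine the two least-probable nodes; the expected code length is the sum of the merged weights.
merge 27/200 + 29/200 → 7/25
merge 43/200 + 61/250 → 459/1000
merge 261/1000 + 7/25 → 541/1000
merge 459/1000 + 541/1000 → 1
L = 7/25 + 459/1000 + 541/1000 + 1 = 57/25 = 2.28 bits/symbol.

2.28 bits/symbol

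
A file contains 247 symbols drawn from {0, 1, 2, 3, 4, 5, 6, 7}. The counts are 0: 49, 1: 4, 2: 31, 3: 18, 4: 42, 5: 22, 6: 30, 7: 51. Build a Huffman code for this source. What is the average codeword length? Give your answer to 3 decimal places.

2.862 bits/symbol

Probabilities are the counts divided by 247.
Repeatedly combine the two least-probable nodes; the expected code length is the sum of the merged weights.
merge 4/247 + 18/247 → 22/247
merge 22/247 + 22/247 → 44/247
merge 30/247 + 31/247 → 61/247
merge 42/247 + 44/247 → 86/247
merge 49/247 + 51/247 → 100/247
merge 61/247 + 86/247 → 147/247
merge 100/247 + 147/247 → 1
L = 22/247 + 44/247 + 61/247 + 86/247 + 100/247 + 147/247 + 1 = 707/247 ≈ 2.862 bits/symbol.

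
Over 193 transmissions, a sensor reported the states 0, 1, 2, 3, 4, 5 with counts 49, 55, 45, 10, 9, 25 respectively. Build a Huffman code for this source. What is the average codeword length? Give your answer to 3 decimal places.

2.326 bits/symbol

Probabilities are the counts divided by 193.
Repeatedly combine the two least-probable nodes; the expected code length is the sum of the merged weights.
merge 9/193 + 10/193 → 19/193
merge 19/193 + 25/193 → 44/193
merge 44/193 + 45/193 → 89/193
merge 49/193 + 55/193 → 104/193
merge 89/193 + 104/193 → 1
L = 19/193 + 44/193 + 89/193 + 104/193 + 1 = 449/193 ≈ 2.326 bits/symbol.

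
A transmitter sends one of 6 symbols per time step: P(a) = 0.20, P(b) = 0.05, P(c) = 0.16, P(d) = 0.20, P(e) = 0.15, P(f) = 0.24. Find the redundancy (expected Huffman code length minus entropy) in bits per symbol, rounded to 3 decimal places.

Entropy H = −Σ p log₂ p ≈ 2.4726 bits.
Huffman merges: 1/20+3/20→1/5; 4/25+1/5→9/25; 1/5+1/5→2/5; 6/25+9/25→3/5; 2/5+3/5→1. L = 64/25 ≈ 2.5600.
L − H = 2.5600 − 2.4726 = 0.087 bits.

0.087 bits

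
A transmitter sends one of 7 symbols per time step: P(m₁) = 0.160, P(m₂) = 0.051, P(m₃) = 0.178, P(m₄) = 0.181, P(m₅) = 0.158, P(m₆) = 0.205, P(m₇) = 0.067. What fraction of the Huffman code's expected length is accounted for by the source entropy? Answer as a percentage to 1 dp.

Entropy H = −Σ p log₂ p ≈ 2.6821 bits.
Huffman merges: 51/1000+67/1000→59/500; 59/500+79/500→69/250; 4/25+89/500→169/500; 181/1000+41/200→193/500; 69/250+169/500→307/500; 193/500+307/500→1. L = 683/250 ≈ 2.7320.
Efficiency = H/L = 2.6821/2.7320 = 98.2%.

98.2%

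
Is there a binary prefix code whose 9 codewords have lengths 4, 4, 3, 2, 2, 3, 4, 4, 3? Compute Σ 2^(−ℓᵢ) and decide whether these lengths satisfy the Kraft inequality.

1.125; no

With common denominator 2^4 = 16: Σ 2^(−ℓᵢ) = 1/16 + 1/16 + 2/16 + 4/16 + 4/16 + 2/16 + 1/16 + 1/16 + 2/16 = 18/16 = 1.125.
Kraft's inequality requires Σ ≤ 1; here Σ = 1.125 > 1, so no such prefix code exists.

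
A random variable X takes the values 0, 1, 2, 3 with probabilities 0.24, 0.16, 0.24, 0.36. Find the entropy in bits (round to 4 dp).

H = −Σ pᵢ log₂ pᵢ.
−0.24·log₂(0.24) = 0.4941
−0.16·log₂(0.16) = 0.4230
−0.24·log₂(0.24) = 0.4941
−0.36·log₂(0.36) = 0.5306
Sum ≈ 1.9419 → 1.9419 bits.

1.9419 bits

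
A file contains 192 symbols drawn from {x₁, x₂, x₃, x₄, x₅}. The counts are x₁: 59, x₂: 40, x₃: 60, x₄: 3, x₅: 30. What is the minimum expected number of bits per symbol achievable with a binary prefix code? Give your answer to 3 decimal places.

Probabilities are the counts divided by 192.
Repeatedly combine the two least-probable nodes; the expected code length is the sum of the merged weights.
merge 1/64 + 5/32 → 11/64
merge 11/64 + 5/24 → 73/192
merge 59/192 + 5/16 → 119/192
merge 73/192 + 119/192 → 1
L = 11/64 + 73/192 + 119/192 + 1 = 139/64 ≈ 2.172 bits/symbol.

2.172 bits/symbol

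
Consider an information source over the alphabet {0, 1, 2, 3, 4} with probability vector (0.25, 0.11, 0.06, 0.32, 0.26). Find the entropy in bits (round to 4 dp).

2.1251 bits

H = −Σ pᵢ log₂ pᵢ.
−0.25·log₂(0.25) = 0.5000
−0.11·log₂(0.11) = 0.3503
−0.06·log₂(0.06) = 0.2435
−0.32·log₂(0.32) = 0.5260
−0.26·log₂(0.26) = 0.5053
Sum ≈ 2.1251 → 2.1251 bits.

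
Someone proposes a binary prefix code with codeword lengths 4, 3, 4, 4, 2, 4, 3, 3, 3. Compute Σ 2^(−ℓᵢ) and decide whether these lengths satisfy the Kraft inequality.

With common denominator 2^4 = 16: Σ 2^(−ℓᵢ) = 1/16 + 2/16 + 1/16 + 1/16 + 4/16 + 1/16 + 2/16 + 2/16 + 2/16 = 16/16 = 1.
Kraft's inequality requires Σ ≤ 1; here Σ = 1 ≤ 1, so such a prefix code exists.

1; yes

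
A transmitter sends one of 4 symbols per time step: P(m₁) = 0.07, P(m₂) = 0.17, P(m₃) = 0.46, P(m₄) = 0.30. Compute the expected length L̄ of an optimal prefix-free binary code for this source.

Repeatedly combine the two least-probable nodes; the expected code length is the sum of the merged weights.
merge 7/100 + 17/100 → 6/25
merge 6/25 + 3/10 → 27/50
merge 23/50 + 27/50 → 1
L = 6/25 + 27/50 + 1 = 89/50 = 1.78 bits/symbol.

1.78 bits/symbol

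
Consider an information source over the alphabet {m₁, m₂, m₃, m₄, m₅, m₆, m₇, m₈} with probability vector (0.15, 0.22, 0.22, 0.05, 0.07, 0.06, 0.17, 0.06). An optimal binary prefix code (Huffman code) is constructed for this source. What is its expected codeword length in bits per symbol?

2.8 bits/symbol

Repeatedly combine the two least-probable nodes; the expected code length is the sum of the merged weights.
merge 1/20 + 3/50 → 11/100
merge 3/50 + 7/100 → 13/100
merge 11/100 + 13/100 → 6/25
merge 3/20 + 17/100 → 8/25
merge 11/50 + 11/50 → 11/25
merge 6/25 + 8/25 → 14/25
merge 11/25 + 14/25 → 1
L = 11/100 + 13/100 + 6/25 + 8/25 + 11/25 + 14/25 + 1 = 14/5 = 2.8 bits/symbol.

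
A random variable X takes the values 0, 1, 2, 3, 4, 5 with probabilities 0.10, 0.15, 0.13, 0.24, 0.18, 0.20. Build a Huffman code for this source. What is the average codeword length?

2.56 bits/symbol

Repeatedly combine the two least-probable nodes; the expected code length is the sum of the merged weights.
merge 1/10 + 13/100 → 23/100
merge 3/20 + 9/50 → 33/100
merge 1/5 + 23/100 → 43/100
merge 6/25 + 33/100 → 57/100
merge 43/100 + 57/100 → 1
L = 23/100 + 33/100 + 43/100 + 57/100 + 1 = 64/25 = 2.56 bits/symbol.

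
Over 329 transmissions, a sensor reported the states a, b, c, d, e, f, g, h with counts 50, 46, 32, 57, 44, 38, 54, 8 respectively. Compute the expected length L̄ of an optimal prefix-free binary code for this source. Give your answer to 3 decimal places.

Probabilities are the counts divided by 329.
Repeatedly combine the two least-probable nodes; the expected code length is the sum of the merged weights.
merge 8/329 + 32/329 → 40/329
merge 38/329 + 40/329 → 78/329
merge 44/329 + 46/329 → 90/329
merge 50/329 + 54/329 → 104/329
merge 57/329 + 78/329 → 135/329
merge 90/329 + 104/329 → 194/329
merge 135/329 + 194/329 → 1
L = 40/329 + 78/329 + 90/329 + 104/329 + 135/329 + 194/329 + 1 = 970/329 ≈ 2.948 bits/symbol.

2.948 bits/symbol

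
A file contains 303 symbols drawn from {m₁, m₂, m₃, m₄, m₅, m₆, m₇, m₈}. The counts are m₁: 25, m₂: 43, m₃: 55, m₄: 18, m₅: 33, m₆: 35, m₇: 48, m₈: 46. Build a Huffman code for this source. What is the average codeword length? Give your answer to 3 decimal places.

Probabilities are the counts divided by 303.
Repeatedly combine the two least-probable nodes; the expected code length is the sum of the merged weights.
merge 6/101 + 25/303 → 43/303
merge 11/101 + 35/303 → 68/303
merge 43/303 + 43/303 → 86/303
merge 46/303 + 16/101 → 94/303
merge 55/303 + 68/303 → 41/101
merge 86/303 + 94/303 → 60/101
merge 41/101 + 60/101 → 1
L = 43/303 + 68/303 + 86/303 + 94/303 + 41/101 + 60/101 + 1 = 299/101 ≈ 2.960 bits/symbol.

2.960 bits/symbol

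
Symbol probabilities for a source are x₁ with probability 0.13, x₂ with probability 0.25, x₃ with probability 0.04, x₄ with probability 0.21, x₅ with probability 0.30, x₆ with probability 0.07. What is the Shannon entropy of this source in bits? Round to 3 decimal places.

H = −Σ pᵢ log₂ pᵢ.
−0.13·log₂(0.13) = 0.3826
−0.25·log₂(0.25) = 0.5000
−0.04·log₂(0.04) = 0.1858
−0.21·log₂(0.21) = 0.4728
−0.30·log₂(0.30) = 0.5211
−0.07·log₂(0.07) = 0.2686
Sum ≈ 2.3309 → 2.331 bits.

2.331 bits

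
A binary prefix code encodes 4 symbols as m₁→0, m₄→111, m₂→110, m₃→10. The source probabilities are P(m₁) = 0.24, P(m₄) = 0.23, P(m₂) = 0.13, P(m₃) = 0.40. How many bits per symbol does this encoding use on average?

2.12 bits/symbol

L̄ = Σ pᵢ·ℓᵢ = 0.24·1 + 0.23·3 + 0.13·3 + 0.40·2 = 2.12 bits/symbol.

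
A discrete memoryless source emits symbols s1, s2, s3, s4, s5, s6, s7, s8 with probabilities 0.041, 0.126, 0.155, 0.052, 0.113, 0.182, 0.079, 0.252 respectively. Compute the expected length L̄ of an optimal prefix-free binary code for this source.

Repeatedly combine the two least-probable nodes; the expected code length is the sum of the merged weights.
merge 41/1000 + 13/250 → 93/1000
merge 79/1000 + 93/1000 → 43/250
merge 113/1000 + 63/500 → 239/1000
merge 31/200 + 43/250 → 327/1000
merge 91/500 + 239/1000 → 421/1000
merge 63/250 + 327/1000 → 579/1000
merge 421/1000 + 579/1000 → 1
L = 93/1000 + 43/250 + 239/1000 + 327/1000 + 421/1000 + 579/1000 + 1 = 2831/1000 = 2.831 bits/symbol.

2.831 bits/symbol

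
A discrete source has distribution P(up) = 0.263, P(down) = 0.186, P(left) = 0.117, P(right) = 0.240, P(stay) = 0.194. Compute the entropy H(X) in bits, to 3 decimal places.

H = −Σ pᵢ log₂ pᵢ.
−0.263·log₂(0.263) = 0.5068
−0.186·log₂(0.186) = 0.4514
−0.117·log₂(0.117) = 0.3622
−0.240·log₂(0.240) = 0.4941
−0.194·log₂(0.194) = 0.4590
Sum ≈ 2.2734 → 2.273 bits.

2.273 bits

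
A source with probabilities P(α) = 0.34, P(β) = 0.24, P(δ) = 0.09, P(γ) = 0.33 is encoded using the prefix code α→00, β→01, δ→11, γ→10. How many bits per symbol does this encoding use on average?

L̄ = Σ pᵢ·ℓᵢ = 0.34·2 + 0.24·2 + 0.09·2 + 0.33·2 = 2 bits/symbol.

2 bits/symbol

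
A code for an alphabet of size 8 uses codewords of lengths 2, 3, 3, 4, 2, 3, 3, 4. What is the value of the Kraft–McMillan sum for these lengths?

1.125

With common denominator 2^4 = 16: Σ 2^(−ℓᵢ) = 4/16 + 2/16 + 2/16 + 1/16 + 4/16 + 2/16 + 2/16 + 1/16 = 18/16 = 1.125.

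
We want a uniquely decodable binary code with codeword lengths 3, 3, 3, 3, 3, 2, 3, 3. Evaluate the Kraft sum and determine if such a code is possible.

1.125; no

With common denominator 2^3 = 8: Σ 2^(−ℓᵢ) = 1/8 + 1/8 + 1/8 + 1/8 + 1/8 + 2/8 + 1/8 + 1/8 = 9/8 = 1.125.
Kraft's inequality requires Σ ≤ 1; here Σ = 1.125 > 1, so no such prefix code exists.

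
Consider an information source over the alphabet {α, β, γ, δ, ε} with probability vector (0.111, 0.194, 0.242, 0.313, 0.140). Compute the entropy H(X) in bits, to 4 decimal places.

2.2280 bits

H = −Σ pᵢ log₂ pᵢ.
−0.111·log₂(0.111) = 0.3520
−0.194·log₂(0.194) = 0.4590
−0.242·log₂(0.242) = 0.4954
−0.313·log₂(0.313) = 0.5245
−0.140·log₂(0.140) = 0.3971
Sum ≈ 2.2280 → 2.2280 bits.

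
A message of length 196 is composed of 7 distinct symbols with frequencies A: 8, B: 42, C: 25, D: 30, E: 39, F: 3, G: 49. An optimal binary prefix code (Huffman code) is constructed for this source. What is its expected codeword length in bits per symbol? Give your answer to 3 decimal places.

2.577 bits/symbol

Probabilities are the counts divided by 196.
Repeatedly combine the two least-probable nodes; the expected code length is the sum of the merged weights.
merge 3/196 + 2/49 → 11/196
merge 11/196 + 25/196 → 9/49
merge 15/98 + 9/49 → 33/98
merge 39/196 + 3/14 → 81/196
merge 1/4 + 33/98 → 115/196
merge 81/196 + 115/196 → 1
L = 11/196 + 9/49 + 33/98 + 81/196 + 115/196 + 1 = 505/196 ≈ 2.577 bits/symbol.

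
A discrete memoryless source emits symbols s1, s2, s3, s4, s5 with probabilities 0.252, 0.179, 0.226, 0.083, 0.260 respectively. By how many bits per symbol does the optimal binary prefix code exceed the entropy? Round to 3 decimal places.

0.028 bits

Entropy H = −Σ p log₂ p ≈ 2.2336 bits.
Huffman merges: 83/1000+179/1000→131/500; 113/500+63/250→239/500; 13/50+131/500→261/500; 239/500+261/500→1. L = 1131/500 ≈ 2.2620.
L − H = 2.2620 − 2.2336 = 0.028 bits.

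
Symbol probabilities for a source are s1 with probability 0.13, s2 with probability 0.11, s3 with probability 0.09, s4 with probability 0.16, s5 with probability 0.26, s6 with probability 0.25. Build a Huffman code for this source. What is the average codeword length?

2.49 bits/symbol

Repeatedly combine the two least-probable nodes; the expected code length is the sum of the merged weights.
merge 9/100 + 11/100 → 1/5
merge 13/100 + 4/25 → 29/100
merge 1/5 + 1/4 → 9/20
merge 13/50 + 29/100 → 11/20
merge 9/20 + 11/20 → 1
L = 1/5 + 29/100 + 9/20 + 11/20 + 1 = 249/100 = 2.49 bits/symbol.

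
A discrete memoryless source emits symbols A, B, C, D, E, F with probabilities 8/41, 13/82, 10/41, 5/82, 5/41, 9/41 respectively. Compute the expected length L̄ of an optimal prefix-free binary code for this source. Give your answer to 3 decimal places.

Repeatedly combine the two least-probable nodes; the expected code length is the sum of the merged weights.
merge 5/82 + 5/41 → 15/82
merge 13/82 + 15/82 → 14/41
merge 8/41 + 9/41 → 17/41
merge 10/41 + 14/41 → 24/41
merge 17/41 + 24/41 → 1
L = 15/82 + 14/41 + 17/41 + 24/41 + 1 = 207/82 ≈ 2.524 bits/symbol.

2.524 bits/symbol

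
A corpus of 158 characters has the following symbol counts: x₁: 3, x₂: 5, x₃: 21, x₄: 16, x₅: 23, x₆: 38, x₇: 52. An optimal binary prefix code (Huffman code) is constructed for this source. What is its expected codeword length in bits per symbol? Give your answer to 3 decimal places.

Probabilities are the counts divided by 158.
Repeatedly combine the two least-probable nodes; the expected code length is the sum of the merged weights.
merge 3/158 + 5/158 → 4/79
merge 4/79 + 8/79 → 12/79
merge 21/158 + 23/158 → 22/79
merge 12/79 + 19/79 → 31/79
merge 22/79 + 26/79 → 48/79
merge 31/79 + 48/79 → 1
L = 4/79 + 12/79 + 22/79 + 31/79 + 48/79 + 1 = 196/79 ≈ 2.481 bits/symbol.

2.481 bits/symbol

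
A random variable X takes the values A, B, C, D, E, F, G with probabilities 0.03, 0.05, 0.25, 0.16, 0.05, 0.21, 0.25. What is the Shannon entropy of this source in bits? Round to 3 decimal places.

2.480 bits

H = −Σ pᵢ log₂ pᵢ.
−0.03·log₂(0.03) = 0.1518
−0.05·log₂(0.05) = 0.2161
−0.25·log₂(0.25) = 0.5000
−0.16·log₂(0.16) = 0.4230
−0.05·log₂(0.05) = 0.2161
−0.21·log₂(0.21) = 0.4728
−0.25·log₂(0.25) = 0.5000
Sum ≈ 2.4798 → 2.480 bits.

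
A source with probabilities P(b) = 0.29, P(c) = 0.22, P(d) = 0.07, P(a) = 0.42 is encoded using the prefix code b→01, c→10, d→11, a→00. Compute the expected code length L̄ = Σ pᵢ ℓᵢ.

L̄ = Σ pᵢ·ℓᵢ = 0.29·2 + 0.22·2 + 0.07·2 + 0.42·2 = 2 bits/symbol.

2 bits/symbol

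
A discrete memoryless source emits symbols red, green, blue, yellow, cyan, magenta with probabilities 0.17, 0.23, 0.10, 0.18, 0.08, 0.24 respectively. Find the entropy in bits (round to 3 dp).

2.485 bits

H = −Σ pᵢ log₂ pᵢ.
−0.17·log₂(0.17) = 0.4346
−0.23·log₂(0.23) = 0.4877
−0.10·log₂(0.10) = 0.3322
−0.18·log₂(0.18) = 0.4453
−0.08·log₂(0.08) = 0.2915
−0.24·log₂(0.24) = 0.4941
Sum ≈ 2.4854 → 2.485 bits.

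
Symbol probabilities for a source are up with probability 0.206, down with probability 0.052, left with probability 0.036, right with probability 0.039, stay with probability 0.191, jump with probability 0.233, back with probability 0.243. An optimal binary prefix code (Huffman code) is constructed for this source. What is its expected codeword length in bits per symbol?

2.52 bits/symbol

Repeatedly combine the two least-probable nodes; the expected code length is the sum of the merged weights.
merge 9/250 + 39/1000 → 3/40
merge 13/250 + 3/40 → 127/1000
merge 127/1000 + 191/1000 → 159/500
merge 103/500 + 233/1000 → 439/1000
merge 243/1000 + 159/500 → 561/1000
merge 439/1000 + 561/1000 → 1
L = 3/40 + 127/1000 + 159/500 + 439/1000 + 561/1000 + 1 = 63/25 = 2.52 bits/symbol.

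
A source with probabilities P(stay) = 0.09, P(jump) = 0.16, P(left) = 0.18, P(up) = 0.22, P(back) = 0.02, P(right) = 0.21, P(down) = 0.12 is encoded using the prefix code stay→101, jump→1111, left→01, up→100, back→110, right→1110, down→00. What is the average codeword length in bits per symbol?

3.07 bits/symbol

L̄ = Σ pᵢ·ℓᵢ = 0.09·3 + 0.16·4 + 0.18·2 + 0.22·3 + 0.02·3 + 0.21·4 + 0.12·2 = 3.07 bits/symbol.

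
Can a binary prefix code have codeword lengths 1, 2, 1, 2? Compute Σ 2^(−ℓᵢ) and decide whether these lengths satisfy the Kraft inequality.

With common denominator 2^2 = 4: Σ 2^(−ℓᵢ) = 2/4 + 1/4 + 2/4 + 1/4 = 6/4 = 1.5.
Kraft's inequality requires Σ ≤ 1; here Σ = 1.5 > 1, so no such prefix code exists.

1.5; no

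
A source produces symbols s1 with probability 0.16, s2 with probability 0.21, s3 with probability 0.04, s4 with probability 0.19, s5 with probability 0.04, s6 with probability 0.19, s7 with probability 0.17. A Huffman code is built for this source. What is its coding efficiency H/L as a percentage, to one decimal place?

Entropy H = −Σ p log₂ p ≈ 2.6124 bits.
Huffman merges: 1/25+1/25→2/25; 2/25+4/25→6/25; 17/100+19/100→9/25; 19/100+21/100→2/5; 6/25+9/25→3/5; 2/5+3/5→1. L = 67/25 ≈ 2.6800.
Efficiency = H/L = 2.6124/2.6800 = 97.5%.

97.5%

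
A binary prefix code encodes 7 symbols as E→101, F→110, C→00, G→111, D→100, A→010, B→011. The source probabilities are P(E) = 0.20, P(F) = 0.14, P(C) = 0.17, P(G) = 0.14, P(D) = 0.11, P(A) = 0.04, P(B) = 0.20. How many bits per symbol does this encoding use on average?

2.83 bits/symbol

L̄ = Σ pᵢ·ℓᵢ = 0.20·3 + 0.14·3 + 0.17·2 + 0.14·3 + 0.11·3 + 0.04·3 + 0.20·3 = 2.83 bits/symbol.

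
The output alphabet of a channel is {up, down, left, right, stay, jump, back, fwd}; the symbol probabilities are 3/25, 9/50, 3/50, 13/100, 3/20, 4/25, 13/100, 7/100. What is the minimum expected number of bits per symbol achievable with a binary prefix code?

Repeatedly combine the two least-probable nodes; the expected code length is the sum of the merged weights.
merge 3/50 + 7/100 → 13/100
merge 3/25 + 13/100 → 1/4
merge 13/100 + 13/100 → 13/50
merge 3/20 + 4/25 → 31/100
merge 9/50 + 1/4 → 43/100
merge 13/50 + 31/100 → 57/100
merge 43/100 + 57/100 → 1
L = 13/100 + 1/4 + 13/50 + 31/100 + 43/100 + 57/100 + 1 = 59/20 = 2.95 bits/symbol.

2.95 bits/symbol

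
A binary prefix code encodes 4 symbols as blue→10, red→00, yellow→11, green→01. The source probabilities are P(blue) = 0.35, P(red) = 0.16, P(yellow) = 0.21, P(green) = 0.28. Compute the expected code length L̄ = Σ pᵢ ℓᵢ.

2 bits/symbol

L̄ = Σ pᵢ·ℓᵢ = 0.35·2 + 0.16·2 + 0.21·2 + 0.28·2 = 2 bits/symbol.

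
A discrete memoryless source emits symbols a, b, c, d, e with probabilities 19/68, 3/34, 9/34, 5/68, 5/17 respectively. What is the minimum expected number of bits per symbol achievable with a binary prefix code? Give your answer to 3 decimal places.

2.162 bits/symbol

Repeatedly combine the two least-probable nodes; the expected code length is the sum of the merged weights.
merge 5/68 + 3/34 → 11/68
merge 11/68 + 9/34 → 29/68
merge 19/68 + 5/17 → 39/68
merge 29/68 + 39/68 → 1
L = 11/68 + 29/68 + 39/68 + 1 = 147/68 ≈ 2.162 bits/symbol.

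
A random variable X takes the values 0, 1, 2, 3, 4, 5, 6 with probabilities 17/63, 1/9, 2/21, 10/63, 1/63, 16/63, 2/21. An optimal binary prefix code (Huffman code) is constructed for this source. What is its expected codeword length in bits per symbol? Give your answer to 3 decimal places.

Repeatedly combine the two least-probable nodes; the expected code length is the sum of the merged weights.
merge 1/63 + 2/21 → 1/9
merge 2/21 + 1/9 → 13/63
merge 1/9 + 10/63 → 17/63
merge 13/63 + 16/63 → 29/63
merge 17/63 + 17/63 → 34/63
merge 29/63 + 34/63 → 1
L = 1/9 + 13/63 + 17/63 + 29/63 + 34/63 + 1 = 163/63 ≈ 2.587 bits/symbol.

2.587 bits/symbol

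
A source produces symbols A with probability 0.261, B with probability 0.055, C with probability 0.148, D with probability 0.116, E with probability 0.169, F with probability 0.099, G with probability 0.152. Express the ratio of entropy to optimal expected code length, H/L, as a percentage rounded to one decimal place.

Entropy H = −Σ p log₂ p ≈ 2.6813 bits.
Huffman merges: 11/200+99/1000→77/500; 29/250+37/250→33/125; 19/125+77/500→153/500; 169/1000+261/1000→43/100; 33/125+153/500→57/100; 43/100+57/100→1. L = 681/250 ≈ 2.7240.
Efficiency = H/L = 2.6813/2.7240 = 98.4%.

98.4%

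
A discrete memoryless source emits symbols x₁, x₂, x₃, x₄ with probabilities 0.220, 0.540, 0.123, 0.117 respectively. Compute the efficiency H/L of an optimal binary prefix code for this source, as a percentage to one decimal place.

99.7%

Entropy H = −Σ p log₂ p ≈ 1.6946 bits.
Huffman merges: 117/1000+123/1000→6/25; 11/50+6/25→23/50; 23/50+27/50→1. L = 17/10 ≈ 1.7000.
Efficiency = H/L = 1.6946/1.7000 = 99.7%.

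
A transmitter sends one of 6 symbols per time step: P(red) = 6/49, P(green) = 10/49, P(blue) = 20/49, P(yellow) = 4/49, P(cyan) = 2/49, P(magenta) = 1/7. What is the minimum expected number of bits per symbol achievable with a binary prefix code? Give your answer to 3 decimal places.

Repeatedly combine the two least-probable nodes; the expected code length is the sum of the merged weights.
merge 2/49 + 4/49 → 6/49
merge 6/49 + 6/49 → 12/49
merge 1/7 + 10/49 → 17/49
merge 12/49 + 17/49 → 29/49
merge 20/49 + 29/49 → 1
L = 6/49 + 12/49 + 17/49 + 29/49 + 1 = 113/49 ≈ 2.306 bits/symbol.

2.306 bits/symbol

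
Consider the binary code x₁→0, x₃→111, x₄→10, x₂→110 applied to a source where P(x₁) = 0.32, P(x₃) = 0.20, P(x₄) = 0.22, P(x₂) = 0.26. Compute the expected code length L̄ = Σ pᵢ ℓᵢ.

L̄ = Σ pᵢ·ℓᵢ = 0.32·1 + 0.20·3 + 0.22·2 + 0.26·3 = 2.14 bits/symbol.

2.14 bits/symbol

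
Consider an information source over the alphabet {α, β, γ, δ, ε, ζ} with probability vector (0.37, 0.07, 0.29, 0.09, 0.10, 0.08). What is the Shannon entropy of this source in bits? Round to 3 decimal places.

H = −Σ pᵢ log₂ pᵢ.
−0.37·log₂(0.37) = 0.5307
−0.07·log₂(0.07) = 0.2686
−0.29·log₂(0.29) = 0.5179
−0.09·log₂(0.09) = 0.3127
−0.10·log₂(0.10) = 0.3322
−0.08·log₂(0.08) = 0.2915
Sum ≈ 2.2535 → 2.254 bits.

2.254 bits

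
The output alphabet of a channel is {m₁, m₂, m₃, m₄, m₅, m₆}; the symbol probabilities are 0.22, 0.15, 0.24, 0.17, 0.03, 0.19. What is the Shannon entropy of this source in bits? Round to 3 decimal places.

H = −Σ pᵢ log₂ pᵢ.
−0.22·log₂(0.22) = 0.4806
−0.15·log₂(0.15) = 0.4105
−0.24·log₂(0.24) = 0.4941
−0.17·log₂(0.17) = 0.4346
−0.03·log₂(0.03) = 0.1518
−0.19·log₂(0.19) = 0.4552
Sum ≈ 2.4268 → 2.427 bits.

2.427 bits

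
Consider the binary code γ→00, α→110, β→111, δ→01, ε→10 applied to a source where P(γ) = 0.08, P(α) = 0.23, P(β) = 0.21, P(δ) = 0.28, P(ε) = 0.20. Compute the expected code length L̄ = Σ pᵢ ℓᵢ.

2.44 bits/symbol

L̄ = Σ pᵢ·ℓᵢ = 0.08·2 + 0.23·3 + 0.21·3 + 0.28·2 + 0.20·2 = 2.44 bits/symbol.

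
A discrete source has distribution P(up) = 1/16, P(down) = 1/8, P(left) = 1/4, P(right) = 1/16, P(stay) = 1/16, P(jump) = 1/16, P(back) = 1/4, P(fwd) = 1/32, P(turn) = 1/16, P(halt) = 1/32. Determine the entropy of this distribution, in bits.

Each probability is a power of 1/2, so log₂(1/p) is an integer.
H = Σ p·log₂(1/p) = 1/16·4 + 1/8·3 + 1/4·2 + 1/16·4 + 1/16·4 + 1/16·4 + 1/4·2 + 1/32·5 + 1/16·4 + 1/32·5 = 2.9375 bits.

2.9375 bits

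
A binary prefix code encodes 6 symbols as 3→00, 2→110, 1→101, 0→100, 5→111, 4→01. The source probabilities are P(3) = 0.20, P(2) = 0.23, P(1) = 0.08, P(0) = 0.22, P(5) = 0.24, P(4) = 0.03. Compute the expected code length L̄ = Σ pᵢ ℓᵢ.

2.77 bits/symbol

L̄ = Σ pᵢ·ℓᵢ = 0.20·2 + 0.23·3 + 0.08·3 + 0.22·3 + 0.24·3 + 0.03·2 = 2.77 bits/symbol.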